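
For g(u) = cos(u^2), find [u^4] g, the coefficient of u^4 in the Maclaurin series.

-1/2

g(0) = 1
g′(0) = 0
g′′(0) = 0
g′′′(0) = 0
g^(4)(0) = -12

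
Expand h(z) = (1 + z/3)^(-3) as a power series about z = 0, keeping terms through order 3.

-10*z^3/27 + 2*z^2/3 - z + 1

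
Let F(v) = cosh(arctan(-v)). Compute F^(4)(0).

-7

Plug the Maclaurin series of the inner function into that of the outer and collect terms.
From the series, [v^4] F = -7/24; multiply by 4! = 24 to get -7.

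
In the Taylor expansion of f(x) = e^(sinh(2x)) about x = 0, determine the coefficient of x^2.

Let u equal the inner series; expand the outer function in u and truncate.
[x^0] = 1;  [x^1] = 2;  [x^2] = 2.

2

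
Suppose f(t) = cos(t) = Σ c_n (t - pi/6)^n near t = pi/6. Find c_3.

[(t - pi/6)^0] = sqrt(3)/2;  [(t - pi/6)^1] = -1/2;  [(t - pi/6)^2] = -sqrt(3)/4;  [(t - pi/6)^3] = 1/12.

1/12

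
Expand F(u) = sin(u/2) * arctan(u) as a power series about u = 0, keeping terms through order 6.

247*u^6/2304 - 3*u^4/16 + u^2/2

Take the Cauchy product of the two expansions.
[u^0] = 0;  [u^1] = 0;  [u^2] = 1/2;  [u^3] = 0;  [u^4] = -3/16;  [u^5] = 0;  [u^6] = 247/2304.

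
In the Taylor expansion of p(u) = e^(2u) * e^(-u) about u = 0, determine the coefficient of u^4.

Multiply the two series term by term and collect like powers.
p(0) = 1
p′(0) = 1
p′′(0) = 1
p′′′(0) = 1
p^(4)(0) = 1
So c_4 = p^(4)(0)/4! = 1/24.

1/24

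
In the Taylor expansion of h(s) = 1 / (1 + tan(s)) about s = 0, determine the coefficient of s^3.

-4/3

Write 1/(1+u) = 1 - u + u^2 - u^3 + ... and substitute the series for u.
So c_3 = h′′′(0)/3! = -4/3.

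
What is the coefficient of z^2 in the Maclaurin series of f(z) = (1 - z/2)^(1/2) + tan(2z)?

-1/32

Expand each term separately and add.
f(0) = 1
f′(0) = 7/4
f′′(0) = -1/16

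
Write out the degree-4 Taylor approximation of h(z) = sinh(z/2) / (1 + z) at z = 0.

-25*z^4/48 + 25*z^3/48 - z^2/2 + z/2

Expand each factor separately, then convolve coefficients.
[z^0] = 0;  [z^1] = 1/2;  [z^2] = -1/2;  [z^3] = 25/48;  [z^4] = -25/48.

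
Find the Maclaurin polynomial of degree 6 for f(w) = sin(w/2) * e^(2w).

611*w^6/5760 + 1121*w^5/3840 + 5*w^4/8 + 47*w^3/48 + w^2 + w/2

Multiply the two series term by term and collect like powers.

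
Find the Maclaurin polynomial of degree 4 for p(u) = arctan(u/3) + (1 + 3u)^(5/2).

-405*u^4/128 + 10919*u^3/1296 + 135*u^2/8 + 47*u/6 + 1

Expand each term separately and add.
p(0) = 1
p′(0) = 47/6
p′′(0) = 135/4
p′′′(0) = 10919/216
p^(4)(0) = -1215/16
Dividing each by k! gives the coefficients c_0, ..., c_4.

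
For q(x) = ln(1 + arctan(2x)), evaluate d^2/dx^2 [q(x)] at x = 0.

Plug the Maclaurin series of the inner function into that of the outer and collect terms.
From the series, [x^2] q = -2; multiply by 2! = 2 to get -4.

-4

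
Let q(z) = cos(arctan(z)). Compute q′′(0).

Compose series: expand the inner function first, then feed it into the outer expansion.
From the series, [z^2] q = -1/2; multiply by 2! = 2 to get -1.

-1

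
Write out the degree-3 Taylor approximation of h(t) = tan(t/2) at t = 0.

t^3/24 + t/2

Use the known series and substitute for the argument.
[t^0] = 0;  [t^1] = 1/2;  [t^2] = 0;  [t^3] = 1/24.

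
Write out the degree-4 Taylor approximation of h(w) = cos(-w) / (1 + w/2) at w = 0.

Write out both Maclaurin series and multiply, keeping only the needed powers.

-w^4/48 + w^3/8 - w^2/4 - w/2 + 1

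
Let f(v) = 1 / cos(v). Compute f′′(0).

Divide the numerator series by the denominator series (power-series long division).
The coefficient of v^2 in the expansion is 1/2, so f′′(0) = 2! * (1/2) = 1.

1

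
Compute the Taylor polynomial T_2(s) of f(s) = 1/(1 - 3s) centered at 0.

9*s^2 + 3*s + 1

Differentiate repeatedly and evaluate at the center.
f(0) = 1
f′(0) = 3
f′′(0) = 18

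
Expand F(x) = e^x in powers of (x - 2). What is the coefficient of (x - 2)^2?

e^(2)/2

Use the known series and substitute for the argument.
[(x - 2)^0] = e^(2);  [(x - 2)^1] = e^(2);  [(x - 2)^2] = e^(2)/2.
So c_2 = F′′(2)/2! = e^(2)/2.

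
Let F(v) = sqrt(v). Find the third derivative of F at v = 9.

From the series, [(v - 9)^3] F = 1/3888; multiply by 3! = 6 to get 1/648.

1/648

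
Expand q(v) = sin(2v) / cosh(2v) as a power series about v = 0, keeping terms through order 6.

Write the quotient as an unknown series and match coefficients against numerator = denominator · series.
q(0) = 0
q′(0) = 2
q′′(0) = 0
q′′′(0) = -32
q^(4)(0) = 0
q^(5)(0) = 1152
q^(6)(0) = 0

48*v^5/5 - 16*v^3/3 + 2*v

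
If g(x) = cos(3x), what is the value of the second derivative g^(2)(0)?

-9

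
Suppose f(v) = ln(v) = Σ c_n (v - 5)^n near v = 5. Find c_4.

-1/2500

Apply the Taylor formula c_k = f^(k)(a)/k!.
[(v - 5)^0] = ln(5);  [(v - 5)^1] = 1/5;  [(v - 5)^2] = -1/50;  [(v - 5)^3] = 1/375;  [(v - 5)^4] = -1/2500.
So c_4 = f^(4)(5)/4! = -1/2500.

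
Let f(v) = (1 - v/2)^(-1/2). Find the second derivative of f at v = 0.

The coefficient of v^2 in the expansion is 3/32, so f′′(0) = 2! * (3/32) = 3/16.

3/16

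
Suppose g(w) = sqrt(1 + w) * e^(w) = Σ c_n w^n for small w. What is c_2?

Write out both Maclaurin series and multiply, keeping only the needed powers.
[w^0] = 1;  [w^1] = 3/2;  [w^2] = 7/8.
So c_2 = g′′(0)/2! = 7/8.

7/8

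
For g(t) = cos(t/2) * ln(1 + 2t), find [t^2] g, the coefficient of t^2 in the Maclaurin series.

-2

Expand each factor separately, then convolve coefficients.
g(0) = 0
g′(0) = 2
g′′(0) = -4
So c_2 = g′′(0)/2! = -2.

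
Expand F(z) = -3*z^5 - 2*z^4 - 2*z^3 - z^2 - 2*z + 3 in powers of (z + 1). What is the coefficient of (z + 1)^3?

-24

[(z + 1)^0] = 7;  [(z + 1)^1] = -13;  [(z + 1)^2] = 23;  [(z + 1)^3] = -24.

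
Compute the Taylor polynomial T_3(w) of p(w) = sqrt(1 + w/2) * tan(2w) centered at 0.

Take the Cauchy product of the two expansions.
p(0) = 0
p′(0) = 2
p′′(0) = 1
p′′′(0) = 125/8
The Taylor polynomial is Σ p^(k)(0)/k! · w^k.

125*w^3/48 + w^2/2 + 2*w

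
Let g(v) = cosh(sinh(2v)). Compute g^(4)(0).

Plug the Maclaurin series of the inner function into that of the outer and collect terms.
The coefficient of v^4 in the expansion is 10/3, so g^(4)(0) = 4! * (10/3) = 80.

80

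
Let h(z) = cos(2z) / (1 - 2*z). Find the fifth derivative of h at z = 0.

Multiply the numerator's expansion by the denominator's geometric series.
The coefficient of z^5 in the expansion is 52/3, so h^(5)(0) = 5! * (52/3) = 2080.

2080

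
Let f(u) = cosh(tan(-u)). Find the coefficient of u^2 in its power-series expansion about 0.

Compose series: expand the inner function first, then feed it into the outer expansion.
f(0) = 1
f′(0) = 0
f′′(0) = 1

1/2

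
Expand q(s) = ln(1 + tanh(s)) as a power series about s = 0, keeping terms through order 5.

s^4/12 - s^2/2 + s

Substitute the inner expansion into the outer series and collect powers.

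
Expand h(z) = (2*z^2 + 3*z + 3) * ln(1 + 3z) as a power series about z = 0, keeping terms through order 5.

Shift and add copies of the series according to the polynomial's terms.
h(0) = 0
h′(0) = 9
h′′(0) = -9
h′′′(0) = 117
h^(4)(0) = -1026
h^(5)(0) = 12366

2061*z^5/20 - 171*z^4/4 + 39*z^3/2 - 9*z^2/2 + 9*z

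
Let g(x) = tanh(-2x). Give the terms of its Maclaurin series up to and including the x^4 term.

8*x^3/3 - 2*x

g(0) = 0
g′(0) = -2
g′′(0) = 0
g′′′(0) = 16
g^(4)(0) = 0
Dividing each by k! gives the coefficients c_0, ..., c_4.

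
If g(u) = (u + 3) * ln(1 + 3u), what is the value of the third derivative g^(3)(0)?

135

Shift and add copies of the series according to the polynomial's terms.
The coefficient of u^3 in the expansion is 45/2, so g′′′(0) = 3! * (45/2) = 135.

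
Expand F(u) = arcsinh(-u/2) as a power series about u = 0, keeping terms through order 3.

u^3/48 - u/2

[u^0] = 0;  [u^1] = -1/2;  [u^2] = 0;  [u^3] = 1/48.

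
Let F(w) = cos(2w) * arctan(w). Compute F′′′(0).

Expand each factor separately, then convolve coefficients.
From the series, [w^3] F = -7/3; multiply by 3! = 6 to get -14.

-14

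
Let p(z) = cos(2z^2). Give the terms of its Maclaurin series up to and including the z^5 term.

1 - 2*z^4

[z^0] = 1;  [z^1] = 0;  [z^2] = 0;  [z^3] = 0;  [z^4] = -2;  [z^5] = 0.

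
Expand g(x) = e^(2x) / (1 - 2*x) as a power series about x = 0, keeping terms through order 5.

1304*x^5/15 + 130*x^4/3 + 64*x^3/3 + 10*x^2 + 4*x + 1

Multiply the numerator's expansion by the denominator's geometric series.
[x^0] = 1;  [x^1] = 4;  [x^2] = 10;  [x^3] = 64/3;  [x^4] = 130/3;  [x^5] = 1304/15.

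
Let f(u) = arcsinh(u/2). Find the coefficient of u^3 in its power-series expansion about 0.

-1/48

f(0) = 0
f′(0) = 1/2
f′′(0) = 0
f′′′(0) = -1/8
Dividing each by k! gives the coefficients c_0, ..., c_3.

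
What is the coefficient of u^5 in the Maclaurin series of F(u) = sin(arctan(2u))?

12

Let u equal the inner series; expand the outer function in u and truncate.
F(0) = 0
F′(0) = 2
F′′(0) = 0
F′′′(0) = -24
F^(4)(0) = 0
F^(5)(0) = 1440
So c_5 = F^(5)(0)/5! = 12.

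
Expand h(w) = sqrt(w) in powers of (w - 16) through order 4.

Differentiate repeatedly and evaluate at the center.
[(w - 16)^0] = 4;  [(w - 16)^1] = 1/8;  [(w - 16)^2] = -1/512;  [(w - 16)^3] = 1/16384;  [(w - 16)^4] = -5/2097152.

-5*(w - 16)^4/2097152 + (w - 16)^3/16384 - (w - 16)^2/512 + (w - 16)/8 + 4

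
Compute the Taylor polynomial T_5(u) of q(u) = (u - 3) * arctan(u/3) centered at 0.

Shift and add copies of the series according to the polynomial's terms.

-u^5/405 - u^4/81 + u^3/27 + u^2/3 - u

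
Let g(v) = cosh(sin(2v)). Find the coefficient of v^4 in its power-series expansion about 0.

Let u equal the inner series; expand the outer function in u and truncate.
[v^0] = 1;  [v^1] = 0;  [v^2] = 2;  [v^3] = 0;  [v^4] = -2.

-2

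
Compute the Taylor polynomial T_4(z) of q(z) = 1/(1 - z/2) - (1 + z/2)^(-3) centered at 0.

Add the two expansions coefficient-wise.
[z^0] = 0;  [z^1] = 2;  [z^2] = -5/4;  [z^3] = 11/8;  [z^4] = -7/8.

-7*z^4/8 + 11*z^3/8 - 5*z^2/4 + 2*z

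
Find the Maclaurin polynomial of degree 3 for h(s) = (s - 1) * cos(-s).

-s^3/2 + s^2/2 + s - 1

Multiply each power in the prefactor through the base expansion.
h(0) = -1
h′(0) = 1
h′′(0) = 1
h′′′(0) = -3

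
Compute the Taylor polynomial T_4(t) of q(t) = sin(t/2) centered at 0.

Apply the Taylor formula c_k = f^(k)(a)/k!.
[t^0] = 0;  [t^1] = 1/2;  [t^2] = 0;  [t^3] = -1/48;  [t^4] = 0.

-t^3/48 + t/2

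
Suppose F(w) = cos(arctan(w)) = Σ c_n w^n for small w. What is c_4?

3/8

Substitute the inner expansion into the outer series and collect powers.
F(0) = 1
F′(0) = 0
F′′(0) = -1
F′′′(0) = 0
F^(4)(0) = 9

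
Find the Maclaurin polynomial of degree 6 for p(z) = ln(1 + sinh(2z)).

-1024*z^6/45 + 12*z^5 - 20*z^4/3 + 4*z^3 - 2*z^2 + 2*z

Plug the Maclaurin series of the inner function into that of the outer and collect terms.
[z^0] = 0;  [z^1] = 2;  [z^2] = -2;  [z^3] = 4;  [z^4] = -20/3;  [z^5] = 12;  [z^6] = -1024/45.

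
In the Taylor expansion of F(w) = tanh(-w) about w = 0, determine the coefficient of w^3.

1/3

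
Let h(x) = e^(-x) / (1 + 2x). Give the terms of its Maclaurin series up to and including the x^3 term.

Take the Cauchy product of the two expansions.
h(0) = 1
h′(0) = -3
h′′(0) = 13
h′′′(0) = -79
Then c_k = h^(k)(0)/k! gives each Taylor coefficient.

-79*x^3/6 + 13*x^2/2 - 3*x + 1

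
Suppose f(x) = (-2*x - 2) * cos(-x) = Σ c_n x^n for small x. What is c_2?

1

Shift and add copies of the series according to the polynomial's terms.
[x^0] = -2;  [x^1] = -2;  [x^2] = 1.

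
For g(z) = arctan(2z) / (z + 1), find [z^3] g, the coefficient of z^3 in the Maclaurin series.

Multiply the numerator's expansion by the denominator's geometric series.
[z^0] = 0;  [z^1] = 2;  [z^2] = -2;  [z^3] = -2/3.
So c_3 = g′′′(0)/3! = -2/3.

-2/3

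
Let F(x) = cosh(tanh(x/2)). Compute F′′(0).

Plug the Maclaurin series of the inner function into that of the outer and collect terms.
The coefficient of x^2 in the expansion is 1/8, so F′′(0) = 2! * (1/8) = 1/4.

1/4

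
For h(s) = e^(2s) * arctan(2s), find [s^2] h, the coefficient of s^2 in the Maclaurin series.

4

Multiply the two series term by term and collect like powers.
[s^0] = 0;  [s^1] = 2;  [s^2] = 4.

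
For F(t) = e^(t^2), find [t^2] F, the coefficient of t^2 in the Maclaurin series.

1

F(0) = 1
F′(0) = 0
F′′(0) = 2
So c_2 = F′′(0)/2! = 1.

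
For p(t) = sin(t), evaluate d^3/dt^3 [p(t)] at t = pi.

Compute the successive derivatives at the expansion point and divide by k!.
The coefficient of (t - pi)^3 in the expansion is 1/6, so p′′′(pi) = 3! * (1/6) = 1.

1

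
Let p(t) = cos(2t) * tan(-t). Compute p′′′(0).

10

Write out both Maclaurin series and multiply, keeping only the needed powers.
The coefficient of t^3 in the expansion is 5/3, so p′′′(0) = 3! * (5/3) = 10.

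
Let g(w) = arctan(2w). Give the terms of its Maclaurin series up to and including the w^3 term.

-8*w^3/3 + 2*w

g(0) = 0
g′(0) = 2
g′′(0) = 0
g′′′(0) = -16
Then c_k = g^(k)(0)/k! gives each Taylor coefficient.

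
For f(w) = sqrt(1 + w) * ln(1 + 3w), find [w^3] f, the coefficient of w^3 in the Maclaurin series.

Take the Cauchy product of the two expansions.
f(0) = 0
f′(0) = 3
f′′(0) = -6
f′′′(0) = 153/4
So c_3 = f′′′(0)/3! = 51/8.

51/8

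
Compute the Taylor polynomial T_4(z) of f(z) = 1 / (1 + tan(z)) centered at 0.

5*z^4/3 - 4*z^3/3 + z^2 - z + 1

Write 1/(1+u) = 1 - u + u^2 - u^3 + ... and substitute the series for u.
[z^0] = 1;  [z^1] = -1;  [z^2] = 1;  [z^3] = -4/3;  [z^4] = 5/3.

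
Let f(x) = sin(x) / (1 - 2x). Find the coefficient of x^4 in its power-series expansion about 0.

23/3

Write out both Maclaurin series and multiply, keeping only the needed powers.
f(0) = 0
f′(0) = 1
f′′(0) = 4
f′′′(0) = 23
f^(4)(0) = 184
So c_4 = f^(4)(0)/4! = 23/3.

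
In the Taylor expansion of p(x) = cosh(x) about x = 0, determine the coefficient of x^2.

1/2

Differentiate repeatedly and evaluate at the center.
So c_2 = p′′(0)/2! = 1/2.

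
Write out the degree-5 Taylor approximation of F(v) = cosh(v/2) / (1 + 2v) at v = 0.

Multiply the two series term by term and collect like powers.
F(0) = 1
F′(0) = -2
F′′(0) = 33/4
F′′′(0) = -99/2
F^(4)(0) = 6337/16
F^(5)(0) = -31685/8
Dividing each by k! gives the coefficients c_0, ..., c_5.

-6337*v^5/192 + 6337*v^4/384 - 33*v^3/4 + 33*v^2/8 - 2*v + 1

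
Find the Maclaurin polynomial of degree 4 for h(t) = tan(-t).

-t^3/3 - t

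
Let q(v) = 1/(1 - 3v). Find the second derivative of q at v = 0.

Apply the Taylor formula c_k = f^(k)(a)/k!.
The coefficient of v^2 in the expansion is 9, so q′′(0) = 2! * (9) = 18.

18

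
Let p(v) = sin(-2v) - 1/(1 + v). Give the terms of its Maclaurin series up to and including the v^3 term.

Expand each term separately and add.
[v^0] = -1;  [v^1] = -1;  [v^2] = -1;  [v^3] = 7/3.

7*v^3/3 - v^2 - v - 1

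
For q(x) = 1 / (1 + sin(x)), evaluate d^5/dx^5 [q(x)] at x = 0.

Use the geometric series for the reciprocal, then substitute.
The coefficient of x^5 in the expansion is -61/120, so q^(5)(0) = 5! * (-61/120) = -61.

-61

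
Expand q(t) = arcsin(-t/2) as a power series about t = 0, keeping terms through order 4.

-t^3/48 - t/2

q(0) = 0
q′(0) = -1/2
q′′(0) = 0
q′′′(0) = -1/8
q^(4)(0) = 0
The Taylor polynomial is Σ q^(k)(0)/k! · t^k.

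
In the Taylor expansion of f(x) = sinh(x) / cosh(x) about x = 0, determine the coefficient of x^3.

Write the quotient as an unknown series and match coefficients against numerator = denominator · series.
f(0) = 0
f′(0) = 1
f′′(0) = 0
f′′′(0) = -2

-1/3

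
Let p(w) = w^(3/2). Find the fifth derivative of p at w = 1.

The coefficient of (w - 1)^5 in the expansion is -3/256, so p^(5)(1) = 5! * (-3/256) = -45/32.

-45/32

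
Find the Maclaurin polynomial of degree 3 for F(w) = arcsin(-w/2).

-w^3/48 - w/2

F(0) = 0
F′(0) = -1/2
F′′(0) = 0
F′′′(0) = -1/8
Dividing each by k! gives the coefficients c_0, ..., c_3.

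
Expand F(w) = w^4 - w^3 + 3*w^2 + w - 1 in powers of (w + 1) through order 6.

[(w + 1)^0] = 3;  [(w + 1)^1] = -12;  [(w + 1)^2] = 12;  [(w + 1)^3] = -5;  [(w + 1)^4] = 1;  [(w + 1)^5] = 0;  [(w + 1)^6] = 0.

(w + 1)^4 - 5*(w + 1)^3 + 12*(w + 1)^2 - 12*(w + 1) + 3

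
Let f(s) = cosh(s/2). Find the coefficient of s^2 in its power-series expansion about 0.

1/8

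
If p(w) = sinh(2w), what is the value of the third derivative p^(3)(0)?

8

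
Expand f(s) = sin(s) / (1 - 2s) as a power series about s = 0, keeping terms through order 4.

23*s^4/3 + 23*s^3/6 + 2*s^2 + s

Write out both Maclaurin series and multiply, keeping only the needed powers.
[s^0] = 0;  [s^1] = 1;  [s^2] = 2;  [s^3] = 23/6;  [s^4] = 23/3.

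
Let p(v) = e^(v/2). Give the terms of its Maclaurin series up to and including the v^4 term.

v^4/384 + v^3/48 + v^2/8 + v/2 + 1

Compute the successive derivatives at the expansion point and divide by k!.
[v^0] = 1;  [v^1] = 1/2;  [v^2] = 1/8;  [v^3] = 1/48;  [v^4] = 1/384.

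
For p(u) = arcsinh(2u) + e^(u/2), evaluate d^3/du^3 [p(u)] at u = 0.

-63/8

Combine the two series term by term.
The coefficient of u^3 in the expansion is -21/16, so p′′′(0) = 3! * (-21/16) = -63/8.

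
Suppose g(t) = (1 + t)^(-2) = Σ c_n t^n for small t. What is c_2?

Apply the Taylor formula c_k = f^(k)(a)/k!.
g(0) = 1
g′(0) = -2
g′′(0) = 6
Dividing each by k! gives the coefficients c_0, ..., c_2.

3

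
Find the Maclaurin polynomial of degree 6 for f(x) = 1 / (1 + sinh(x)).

77*x^6/45 - 181*x^5/120 + 4*x^4/3 - 7*x^3/6 + x^2 - x + 1

Write 1/(1+u) = 1 - u + u^2 - u^3 + ... and substitute the series for u.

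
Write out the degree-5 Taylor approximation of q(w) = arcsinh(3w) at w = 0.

q(0) = 0
q′(0) = 3
q′′(0) = 0
q′′′(0) = -27
q^(4)(0) = 0
q^(5)(0) = 2187

729*w^5/40 - 9*w^3/2 + 3*w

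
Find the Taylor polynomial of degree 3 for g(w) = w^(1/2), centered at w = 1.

(w - 1)^3/16 - (w - 1)^2/8 + (w - 1)/2 + 1

Compute the successive derivatives at the expansion point and divide by k!.
g(1) = 1
g′(1) = 1/2
g′′(1) = -1/4
g′′′(1) = 3/8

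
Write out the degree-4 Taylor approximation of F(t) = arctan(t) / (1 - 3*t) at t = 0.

Use 1/(1 - r) = Σ r^k on the denominator, then take the Cauchy product.
F(0) = 0
F′(0) = 1
F′′(0) = 6
F′′′(0) = 52
F^(4)(0) = 624
Then c_k = F^(k)(0)/k! gives each Taylor coefficient.

26*t^4 + 26*t^3/3 + 3*t^2 + t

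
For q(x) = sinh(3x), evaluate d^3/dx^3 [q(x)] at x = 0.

27

From the series, [x^3] q = 9/2; multiply by 3! = 6 to get 27.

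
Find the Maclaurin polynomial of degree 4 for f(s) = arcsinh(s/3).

-s^3/162 + s/3

Differentiate repeatedly and evaluate at the center.
f(0) = 0
f′(0) = 1/3
f′′(0) = 0
f′′′(0) = -1/27
f^(4)(0) = 0
Dividing each by k! gives the coefficients c_0, ..., c_4.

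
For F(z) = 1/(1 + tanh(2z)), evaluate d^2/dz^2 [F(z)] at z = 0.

Substitute the inner expansion into the outer series and collect powers.
From the series, [z^2] F = 4; multiply by 2! = 2 to get 8.

8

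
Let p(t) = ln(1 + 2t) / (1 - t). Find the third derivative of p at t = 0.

16

Take the Cauchy product of the two expansions.
The coefficient of t^3 in the expansion is 8/3, so p′′′(0) = 3! * (8/3) = 16.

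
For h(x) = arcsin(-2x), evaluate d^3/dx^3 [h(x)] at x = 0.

The coefficient of x^3 in the expansion is -4/3, so h′′′(0) = 3! * (-4/3) = -8.

-8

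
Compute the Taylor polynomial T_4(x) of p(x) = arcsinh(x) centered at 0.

-x^3/6 + x

Apply the Taylor formula c_k = f^(k)(a)/k!.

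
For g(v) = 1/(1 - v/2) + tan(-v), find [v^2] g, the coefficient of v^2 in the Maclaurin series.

1/4

Expand each term separately and add.
g(0) = 1
g′(0) = -1/2
g′′(0) = 1/2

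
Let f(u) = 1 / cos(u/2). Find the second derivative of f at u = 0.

1/4

Divide the numerator series by the denominator series (power-series long division).
From the series, [u^2] f = 1/8; multiply by 2! = 2 to get 1/4.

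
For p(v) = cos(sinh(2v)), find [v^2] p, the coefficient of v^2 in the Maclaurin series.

Compose series: expand the inner function first, then feed it into the outer expansion.
[v^0] = 1;  [v^1] = 0;  [v^2] = -2.
So c_2 = p′′(0)/2! = -2.

-2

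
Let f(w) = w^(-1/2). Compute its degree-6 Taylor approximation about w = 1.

Apply the Taylor formula c_k = f^(k)(a)/k!.
f(1) = 1
f′(1) = -1/2
f′′(1) = 3/4
f′′′(1) = -15/8
f^(4)(1) = 105/16
f^(5)(1) = -945/32
f^(6)(1) = 10395/64

231*(w - 1)^6/1024 - 63*(w - 1)^5/256 + 35*(w - 1)^4/128 - 5*(w - 1)^3/16 + 3*(w - 1)^2/8 - (w - 1)/2 + 1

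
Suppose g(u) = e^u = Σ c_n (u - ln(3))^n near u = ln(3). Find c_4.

[(u - ln(3))^0] = 3;  [(u - ln(3))^1] = 3;  [(u - ln(3))^2] = 3/2;  [(u - ln(3))^3] = 1/2;  [(u - ln(3))^4] = 1/8.
So c_4 = g^(4)(ln(3))/4! = 1/8.

1/8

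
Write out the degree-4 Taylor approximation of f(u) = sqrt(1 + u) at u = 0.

-5*u^4/128 + u^3/16 - u^2/8 + u/2 + 1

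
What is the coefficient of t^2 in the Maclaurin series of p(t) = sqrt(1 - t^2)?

Differentiate repeatedly and evaluate at the center.
So c_2 = p′′(0)/2! = -1/2.

-1/2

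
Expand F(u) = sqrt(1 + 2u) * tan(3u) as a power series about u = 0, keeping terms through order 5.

1041*u^5/40 + 21*u^4/2 + 15*u^3/2 + 3*u^2 + 3*u

Expand each factor separately, then convolve coefficients.
F(0) = 0
F′(0) = 3
F′′(0) = 6
F′′′(0) = 45
F^(4)(0) = 252
F^(5)(0) = 3123
The Taylor polynomial is Σ F^(k)(0)/k! · u^k.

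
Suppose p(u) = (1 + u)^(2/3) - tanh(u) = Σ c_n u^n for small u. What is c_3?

31/81

Combine the two series term by term.
p(0) = 1
p′(0) = -1/3
p′′(0) = -2/9
p′′′(0) = 62/27
So c_3 = p′′′(0)/3! = 31/81.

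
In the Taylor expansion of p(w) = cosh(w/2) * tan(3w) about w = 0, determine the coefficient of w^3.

75/8

Take the Cauchy product of the two expansions.
p(0) = 0
p′(0) = 3
p′′(0) = 0
p′′′(0) = 225/4
The Taylor polynomial is Σ p^(k)(0)/k! · w^k.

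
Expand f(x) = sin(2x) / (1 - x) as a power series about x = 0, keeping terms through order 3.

Multiply the numerator's expansion by the denominator's geometric series.
[x^0] = 0;  [x^1] = 2;  [x^2] = 2;  [x^3] = 2/3.

2*x^3/3 + 2*x^2 + 2*x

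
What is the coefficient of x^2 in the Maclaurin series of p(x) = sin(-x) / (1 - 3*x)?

-3

Expand 1/(denominator) as a geometric series and multiply by the numerator's series.
[x^0] = 0;  [x^1] = -1;  [x^2] = -3.
So c_2 = p′′(0)/2! = -3.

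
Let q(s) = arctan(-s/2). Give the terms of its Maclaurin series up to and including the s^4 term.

q(0) = 0
q′(0) = -1/2
q′′(0) = 0
q′′′(0) = 1/4
q^(4)(0) = 0
The Taylor polynomial is Σ q^(k)(0)/k! · s^k.

s^3/24 - s/2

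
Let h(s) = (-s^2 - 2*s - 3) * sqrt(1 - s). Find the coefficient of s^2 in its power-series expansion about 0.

Distribute the polynomial across the series and collect like powers.
[s^0] = -3;  [s^1] = -1/2;  [s^2] = 3/8.

3/8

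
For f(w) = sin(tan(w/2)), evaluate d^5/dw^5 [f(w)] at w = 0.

Let u equal the inner series; expand the outer function in u and truncate.
The coefficient of w^5 in the expansion is -1/1280, so f^(5)(0) = 5! * (-1/1280) = -3/32.

-3/32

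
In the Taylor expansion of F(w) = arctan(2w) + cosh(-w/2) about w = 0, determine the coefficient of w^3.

Add the two expansions coefficient-wise.
F(0) = 1
F′(0) = 2
F′′(0) = 1/4
F′′′(0) = -16
Dividing each by k! gives the coefficients c_0, ..., c_3.

-8/3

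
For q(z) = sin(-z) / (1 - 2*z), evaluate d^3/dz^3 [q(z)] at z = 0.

-23

Use 1/(1 - r) = Σ r^k on the denominator, then take the Cauchy product.
The coefficient of z^3 in the expansion is -23/6, so q′′′(0) = 3! * (-23/6) = -23.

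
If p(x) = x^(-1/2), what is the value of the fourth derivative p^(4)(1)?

105/16

The coefficient of (x - 1)^4 in the expansion is 35/128, so p^(4)(1) = 4! * (35/128) = 105/16.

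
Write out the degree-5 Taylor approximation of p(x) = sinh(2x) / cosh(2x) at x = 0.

Divide the numerator series by the denominator series (power-series long division).
[x^0] = 0;  [x^1] = 2;  [x^2] = 0;  [x^3] = -8/3;  [x^4] = 0;  [x^5] = 64/15.

64*x^5/15 - 8*x^3/3 + 2*x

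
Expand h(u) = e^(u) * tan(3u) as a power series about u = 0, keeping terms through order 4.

19*u^4/2 + 21*u^3/2 + 3*u^2 + 3*u

Take the Cauchy product of the two expansions.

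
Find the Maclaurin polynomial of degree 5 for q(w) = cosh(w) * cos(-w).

1 - w^4/6

Multiply the two series term by term and collect like powers.
q(0) = 1
q′(0) = 0
q′′(0) = 0
q′′′(0) = 0
q^(4)(0) = -4
q^(5)(0) = 0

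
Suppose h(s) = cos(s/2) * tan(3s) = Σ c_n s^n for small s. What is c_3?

69/8

Multiply the two series term by term and collect like powers.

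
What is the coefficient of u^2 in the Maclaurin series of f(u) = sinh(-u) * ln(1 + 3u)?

-3

Expand each factor separately, then convolve coefficients.
[u^0] = 0;  [u^1] = 0;  [u^2] = -3.
So c_2 = f′′(0)/2! = -3.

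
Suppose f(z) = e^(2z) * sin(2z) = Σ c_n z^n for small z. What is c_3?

8/3

Write out both Maclaurin series and multiply, keeping only the needed powers.
[z^0] = 0;  [z^1] = 2;  [z^2] = 4;  [z^3] = 8/3.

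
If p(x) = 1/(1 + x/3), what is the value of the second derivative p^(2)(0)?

2/9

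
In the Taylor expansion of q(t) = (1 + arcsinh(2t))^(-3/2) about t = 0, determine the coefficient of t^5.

Substitute the inner expansion into the outer series and collect powers.
q(0) = 1
q′(0) = -3
q′′(0) = 15
q′′′(0) = -93
q^(4)(0) = 705
q^(5)(0) = -6627

-2209/40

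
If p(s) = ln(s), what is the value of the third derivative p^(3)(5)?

2/125

The coefficient of (s - 5)^3 in the expansion is 1/375, so p′′′(5) = 3! * (1/375) = 2/125.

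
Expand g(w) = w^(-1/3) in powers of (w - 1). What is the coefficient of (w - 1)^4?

35/243

Apply the Taylor formula c_k = f^(k)(a)/k!.
g(1) = 1
g′(1) = -1/3
g′′(1) = 4/9
g′′′(1) = -28/27
g^(4)(1) = 280/81
So c_4 = g^(4)(1)/4! = 35/243.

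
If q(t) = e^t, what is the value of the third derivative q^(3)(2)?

e^(2)

Apply the Taylor formula c_k = f^(k)(a)/k!.
The coefficient of (t - 2)^3 in the expansion is e^(2)/6, so q′′′(2) = 3! * (e^(2)/6) = e^(2).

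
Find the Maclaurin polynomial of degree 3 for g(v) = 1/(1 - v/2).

Use the known series and substitute for the argument.
g(0) = 1
g′(0) = 1/2
g′′(0) = 1/2
g′′′(0) = 3/4

v^3/8 + v^2/4 + v/2 + 1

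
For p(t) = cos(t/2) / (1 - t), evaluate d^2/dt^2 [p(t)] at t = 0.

7/4

Write out both Maclaurin series and multiply, keeping only the needed powers.
The coefficient of t^2 in the expansion is 7/8, so p′′(0) = 2! * (7/8) = 7/4.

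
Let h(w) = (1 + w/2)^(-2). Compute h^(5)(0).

Compute the successive derivatives at the expansion point and divide by k!.
From the series, [w^5] h = -3/16; multiply by 5! = 120 to get -45/2.

-45/2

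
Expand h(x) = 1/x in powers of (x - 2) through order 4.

Differentiate repeatedly and evaluate at the center.
[(x - 2)^0] = 1/2;  [(x - 2)^1] = -1/4;  [(x - 2)^2] = 1/8;  [(x - 2)^3] = -1/16;  [(x - 2)^4] = 1/32.

(x - 2)^4/32 - (x - 2)^3/16 + (x - 2)^2/8 - (x - 2)/4 + 1/2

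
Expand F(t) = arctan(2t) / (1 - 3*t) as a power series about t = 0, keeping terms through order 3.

46*t^3/3 + 6*t^2 + 2*t

Multiply the numerator's expansion by the denominator's geometric series.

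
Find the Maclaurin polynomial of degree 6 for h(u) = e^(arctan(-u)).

29*u^6/144 - u^5/24 - 7*u^4/24 + u^3/6 + u^2/2 - u + 1

Let u equal the inner series; expand the outer function in u and truncate.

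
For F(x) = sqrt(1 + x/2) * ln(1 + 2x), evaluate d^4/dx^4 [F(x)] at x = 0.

Multiply the two series term by term and collect like powers.
The coefficient of x^4 in the expansion is -625/192, so F^(4)(0) = 4! * (-625/192) = -625/8.

-625/8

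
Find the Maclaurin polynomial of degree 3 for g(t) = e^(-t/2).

-t^3/48 + t^2/8 - t/2 + 1

Use the known series and substitute for the argument.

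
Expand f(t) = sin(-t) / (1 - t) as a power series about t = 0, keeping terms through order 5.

Expand 1/(denominator) as a geometric series and multiply by the numerator's series.
f(0) = 0
f′(0) = -1
f′′(0) = -2
f′′′(0) = -5
f^(4)(0) = -20
f^(5)(0) = -101

-101*t^5/120 - 5*t^4/6 - 5*t^3/6 - t^2 - t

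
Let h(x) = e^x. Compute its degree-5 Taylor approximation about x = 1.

h(1) = e
h′(1) = e
h′′(1) = e
h′′′(1) = e
h^(4)(1) = e
h^(5)(1) = e
Dividing each by k! gives the coefficients c_0, ..., c_5.

e*(x - 1)^5/120 + e*(x - 1)^4/24 + e*(x - 1)^3/6 + e*(x - 1)^2/2 + e*(x - 1) + e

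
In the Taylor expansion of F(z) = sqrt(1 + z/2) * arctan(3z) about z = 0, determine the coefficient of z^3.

-291/32

Write out both Maclaurin series and multiply, keeping only the needed powers.
F(0) = 0
F′(0) = 3
F′′(0) = 3/2
F′′′(0) = -873/16
So c_3 = F′′′(0)/3! = -291/32.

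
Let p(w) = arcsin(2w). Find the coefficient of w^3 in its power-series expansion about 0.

p(0) = 0
p′(0) = 2
p′′(0) = 0
p′′′(0) = 8

4/3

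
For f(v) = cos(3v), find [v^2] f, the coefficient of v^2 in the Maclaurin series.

[v^0] = 1;  [v^1] = 0;  [v^2] = -9/2.

-9/2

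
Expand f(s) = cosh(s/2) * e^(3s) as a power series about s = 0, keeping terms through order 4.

Take the Cauchy product of the two expansions.
f(0) = 1
f′(0) = 3
f′′(0) = 37/4
f′′′(0) = 117/4
f^(4)(0) = 1513/16

1513*s^4/384 + 39*s^3/8 + 37*s^2/8 + 3*s + 1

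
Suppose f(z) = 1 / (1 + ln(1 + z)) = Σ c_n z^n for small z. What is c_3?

-7/3

Expand as Σ (-1)^k u^k with u equal to the inner function's series.
f(0) = 1
f′(0) = -1
f′′(0) = 3
f′′′(0) = -14
So c_3 = f′′′(0)/3! = -7/3.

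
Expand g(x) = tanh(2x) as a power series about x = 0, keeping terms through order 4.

[x^0] = 0;  [x^1] = 2;  [x^2] = 0;  [x^3] = -8/3;  [x^4] = 0.

-8*x^3/3 + 2*x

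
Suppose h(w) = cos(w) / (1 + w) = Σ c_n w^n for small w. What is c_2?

1/2

Take the Cauchy product of the two expansions.
[w^0] = 1;  [w^1] = -1;  [w^2] = 1/2.
So c_2 = h′′(0)/2! = 1/2.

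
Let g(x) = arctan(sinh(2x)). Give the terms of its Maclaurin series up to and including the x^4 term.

Compose series: expand the inner function first, then feed it into the outer expansion.
g(0) = 0
g′(0) = 2
g′′(0) = 0
g′′′(0) = -8
g^(4)(0) = 0
Then c_k = g^(k)(0)/k! gives each Taylor coefficient.

-4*x^3/3 + 2*x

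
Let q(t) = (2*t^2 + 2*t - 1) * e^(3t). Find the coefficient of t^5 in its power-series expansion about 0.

Distribute the polynomial across the series and collect like powers.
q(0) = -1
q′(0) = -1
q′′(0) = 7
q′′′(0) = 63
q^(4)(0) = 351
q^(5)(0) = 1647
Then c_k = q^(k)(0)/k! gives each Taylor coefficient.

549/40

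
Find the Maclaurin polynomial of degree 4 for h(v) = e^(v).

Use the known series and substitute for the argument.
[v^0] = 1;  [v^1] = 1;  [v^2] = 1/2;  [v^3] = 1/6;  [v^4] = 1/24.

v^4/24 + v^3/6 + v^2/2 + v + 1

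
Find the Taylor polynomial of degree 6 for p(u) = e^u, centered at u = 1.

p(1) = e
p′(1) = e
p′′(1) = e
p′′′(1) = e
p^(4)(1) = e
p^(5)(1) = e
p^(6)(1) = e
Dividing each by k! gives the coefficients c_0, ..., c_6.

e*(u - 1)^6/720 + e*(u - 1)^5/120 + e*(u - 1)^4/24 + e*(u - 1)^3/6 + e*(u - 1)^2/2 + e*(u - 1) + e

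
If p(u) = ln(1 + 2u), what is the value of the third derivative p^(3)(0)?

The coefficient of u^3 in the expansion is 8/3, so p′′′(0) = 3! * (8/3) = 16.

16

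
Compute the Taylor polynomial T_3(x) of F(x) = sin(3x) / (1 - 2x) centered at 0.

15*x^3/2 + 6*x^2 + 3*x

Expand each factor separately, then convolve coefficients.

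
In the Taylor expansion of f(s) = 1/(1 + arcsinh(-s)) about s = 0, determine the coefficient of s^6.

23/45

Let u equal the inner series; expand the outer function in u and truncate.
f(0) = 1
f′(0) = 1
f′′(0) = 2
f′′′(0) = 5
f^(4)(0) = 16
f^(5)(0) = 69
f^(6)(0) = 368
Dividing each by k! gives the coefficients c_0, ..., c_6.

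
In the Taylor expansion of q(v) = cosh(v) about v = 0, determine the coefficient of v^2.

1/2

Compute the successive derivatives at the expansion point and divide by k!.
q(0) = 1
q′(0) = 0
q′′(0) = 1
So c_2 = q′′(0)/2! = 1/2.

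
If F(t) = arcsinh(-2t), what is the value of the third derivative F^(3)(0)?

Use the known series and substitute for the argument.
The coefficient of t^3 in the expansion is 4/3, so F′′′(0) = 3! * (4/3) = 8.

8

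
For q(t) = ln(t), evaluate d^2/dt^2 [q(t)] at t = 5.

The coefficient of (t - 5)^2 in the expansion is -1/50, so q′′(5) = 2! * (-1/50) = -1/25.

-1/25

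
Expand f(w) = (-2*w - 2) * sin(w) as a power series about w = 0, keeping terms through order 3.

Multiply each power in the prefactor through the base expansion.
f(0) = 0
f′(0) = -2
f′′(0) = -4
f′′′(0) = 2
The Taylor polynomial is Σ f^(k)(0)/k! · w^k.

w^3/3 - 2*w^2 - 2*w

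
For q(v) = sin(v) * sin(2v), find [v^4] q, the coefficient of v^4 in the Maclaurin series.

Write out both Maclaurin series and multiply, keeping only the needed powers.
q(0) = 0
q′(0) = 0
q′′(0) = 4
q′′′(0) = 0
q^(4)(0) = -40

-5/3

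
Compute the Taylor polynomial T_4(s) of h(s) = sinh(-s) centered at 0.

-s^3/6 - s

h(0) = 0
h′(0) = -1
h′′(0) = 0
h′′′(0) = -1
h^(4)(0) = 0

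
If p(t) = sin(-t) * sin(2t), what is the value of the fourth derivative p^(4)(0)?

40

Take the Cauchy product of the two expansions.
From the series, [t^4] p = 5/3; multiply by 4! = 24 to get 40.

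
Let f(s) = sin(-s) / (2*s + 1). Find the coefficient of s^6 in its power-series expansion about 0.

Use 1/(1 - r) = Σ r^k on the denominator, then take the Cauchy product.
f(0) = 0
f′(0) = -1
f′′(0) = 4
f′′′(0) = -23
f^(4)(0) = 184
f^(5)(0) = -1841
f^(6)(0) = 22092
So c_6 = f^(6)(0)/6! = 1841/60.

1841/60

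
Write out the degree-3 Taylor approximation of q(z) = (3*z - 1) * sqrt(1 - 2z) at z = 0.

Distribute the polynomial across the series and collect like powers.

-z^3 - 5*z^2/2 + 4*z - 1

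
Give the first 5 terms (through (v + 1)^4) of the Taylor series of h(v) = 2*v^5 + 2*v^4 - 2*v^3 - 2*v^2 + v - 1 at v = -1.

-8*(v + 1)^4 + 10*(v + 1)^3 - 4*(v + 1)^2 + (v + 1) - 2

[(v + 1)^0] = -2;  [(v + 1)^1] = 1;  [(v + 1)^2] = -4;  [(v + 1)^3] = 10;  [(v + 1)^4] = -8.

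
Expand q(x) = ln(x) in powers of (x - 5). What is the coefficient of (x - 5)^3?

1/375

q(5) = ln(5)
q′(5) = 1/5
q′′(5) = -1/25
q′′′(5) = 2/125
So c_3 = q′′′(5)/3! = 1/375.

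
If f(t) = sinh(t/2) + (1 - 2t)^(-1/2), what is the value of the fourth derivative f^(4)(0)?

Add the two expansions coefficient-wise.
From the series, [t^4] f = 35/8; multiply by 4! = 24 to get 105.

105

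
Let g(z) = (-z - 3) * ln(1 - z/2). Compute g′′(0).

Shift and add copies of the series according to the polynomial's terms.
The coefficient of z^2 in the expansion is 7/8, so g′′(0) = 2! * (7/8) = 7/4.

7/4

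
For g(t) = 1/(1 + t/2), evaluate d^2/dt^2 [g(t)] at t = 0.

Use the known series and substitute for the argument.
The coefficient of t^2 in the expansion is 1/4, so g′′(0) = 2! * (1/4) = 1/2.

1/2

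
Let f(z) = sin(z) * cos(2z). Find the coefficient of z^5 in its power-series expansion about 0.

121/120

Take the Cauchy product of the two expansions.
[z^0] = 0;  [z^1] = 1;  [z^2] = 0;  [z^3] = -13/6;  [z^4] = 0;  [z^5] = 121/120.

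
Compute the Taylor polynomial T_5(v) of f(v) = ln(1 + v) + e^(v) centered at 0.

5*v^5/24 - 5*v^4/24 + v^3/2 + 2*v + 1

Expand each term separately and add.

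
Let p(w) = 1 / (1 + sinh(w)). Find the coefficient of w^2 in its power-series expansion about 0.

1

Use the geometric series for the reciprocal, then substitute.
[w^0] = 1;  [w^1] = -1;  [w^2] = 1.
So c_2 = p′′(0)/2! = 1.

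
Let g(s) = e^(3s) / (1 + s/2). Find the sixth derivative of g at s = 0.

1395/4

Expand each factor separately, then convolve coefficients.
From the series, [s^6] g = 31/64; multiply by 6! = 720 to get 1395/4.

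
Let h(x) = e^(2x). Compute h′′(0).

Apply the Taylor formula c_k = f^(k)(a)/k!.
The coefficient of x^2 in the expansion is 2, so h′′(0) = 2! * (2) = 4.

4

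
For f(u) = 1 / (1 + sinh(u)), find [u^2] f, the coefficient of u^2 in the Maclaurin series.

1

Use the geometric series for the reciprocal, then substitute.
f(0) = 1
f′(0) = -1
f′′(0) = 2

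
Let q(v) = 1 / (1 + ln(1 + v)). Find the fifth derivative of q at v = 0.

Expand as Σ (-1)^k u^k with u equal to the inner function's series.
From the series, [v^5] q = -347/60; multiply by 5! = 120 to get -694.

-694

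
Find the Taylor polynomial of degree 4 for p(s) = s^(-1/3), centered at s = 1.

p(1) = 1
p′(1) = -1/3
p′′(1) = 4/9
p′′′(1) = -28/27
p^(4)(1) = 280/81

35*(s - 1)^4/243 - 14*(s - 1)^3/81 + 2*(s - 1)^2/9 - (s - 1)/3 + 1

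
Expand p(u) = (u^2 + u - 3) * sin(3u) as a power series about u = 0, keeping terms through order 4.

Shift and add copies of the series according to the polynomial's terms.
p(0) = 0
p′(0) = -9
p′′(0) = 6
p′′′(0) = 99
p^(4)(0) = -108
The Taylor polynomial is Σ p^(k)(0)/k! · u^k.

-9*u^4/2 + 33*u^3/2 + 3*u^2 - 9*u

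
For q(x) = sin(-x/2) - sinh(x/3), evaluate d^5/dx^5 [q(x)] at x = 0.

-275/7776

Combine the two series term by term.
The coefficient of x^5 in the expansion is -55/186624, so q^(5)(0) = 5! * (-55/186624) = -275/7776.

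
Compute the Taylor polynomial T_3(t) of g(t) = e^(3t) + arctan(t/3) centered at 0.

Expand each term separately and add.
g(0) = 1
g′(0) = 10/3
g′′(0) = 9
g′′′(0) = 727/27
The Taylor polynomial is Σ g^(k)(0)/k! · t^k.

727*t^3/162 + 9*t^2/2 + 10*t/3 + 1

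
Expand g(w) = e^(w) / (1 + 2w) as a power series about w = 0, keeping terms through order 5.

Take the Cauchy product of the two expansions.
g(0) = 1
g′(0) = -1
g′′(0) = 5
g′′′(0) = -29
g^(4)(0) = 233
g^(5)(0) = -2329

-2329*w^5/120 + 233*w^4/24 - 29*w^3/6 + 5*w^2/2 - w + 1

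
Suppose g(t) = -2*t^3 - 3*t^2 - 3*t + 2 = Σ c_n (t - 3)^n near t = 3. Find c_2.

g(3) = -88
g′(3) = -75
g′′(3) = -42

-21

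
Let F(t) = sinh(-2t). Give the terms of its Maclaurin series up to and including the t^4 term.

Compute the successive derivatives at the expansion point and divide by k!.
F(0) = 0
F′(0) = -2
F′′(0) = 0
F′′′(0) = -8
F^(4)(0) = 0
Dividing each by k! gives the coefficients c_0, ..., c_4.

-4*t^3/3 - 2*t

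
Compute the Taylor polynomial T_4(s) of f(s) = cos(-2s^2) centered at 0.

Apply the Taylor formula c_k = f^(k)(a)/k!.
f(0) = 1
f′(0) = 0
f′′(0) = 0
f′′′(0) = 0
f^(4)(0) = -48
Then c_k = f^(k)(0)/k! gives each Taylor coefficient.

1 - 2*s^4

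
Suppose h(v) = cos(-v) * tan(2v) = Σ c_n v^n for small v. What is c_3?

5/3

Write out both Maclaurin series and multiply, keeping only the needed powers.
h(0) = 0
h′(0) = 2
h′′(0) = 0
h′′′(0) = 10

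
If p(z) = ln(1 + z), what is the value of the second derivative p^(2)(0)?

The coefficient of z^2 in the expansion is -1/2, so p′′(0) = 2! * (-1/2) = -1.

-1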